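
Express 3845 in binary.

Using repeated division by 2:
3845 ÷ 2 = 1922 remainder 1
1922 ÷ 2 = 961 remainder 0
961 ÷ 2 = 480 remainder 1
480 ÷ 2 = 240 remainder 0
240 ÷ 2 = 120 remainder 0
120 ÷ 2 = 60 remainder 0
60 ÷ 2 = 30 remainder 0
30 ÷ 2 = 15 remainder 0
15 ÷ 2 = 7 remainder 1
7 ÷ 2 = 3 remainder 1
3 ÷ 2 = 1 remainder 1
1 ÷ 2 = 0 remainder 1
Reading remainders bottom to top: 111100000101



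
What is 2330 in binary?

Using repeated division by 2:
2330 ÷ 2 = 1165 remainder 0
1165 ÷ 2 = 582 remainder 1
582 ÷ 2 = 291 remainder 0
291 ÷ 2 = 145 remainder 1
145 ÷ 2 = 72 remainder 1
72 ÷ 2 = 36 remainder 0
36 ÷ 2 = 18 remainder 0
18 ÷ 2 = 9 remainder 0
9 ÷ 2 = 4 remainder 1
4 ÷ 2 = 2 remainder 0
2 ÷ 2 = 1 remainder 0
1 ÷ 2 = 0 remainder 1
Reading remainders bottom to top: 100100011010



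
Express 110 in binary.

Using repeated division by 2:
110 ÷ 2 = 55 remainder 0
55 ÷ 2 = 27 remainder 1
27 ÷ 2 = 13 remainder 1
13 ÷ 2 = 6 remainder 1
6 ÷ 2 = 3 remainder 0
3 ÷ 2 = 1 remainder 1
1 ÷ 2 = 0 remainder 1
Reading remainders bottom to top: 1101110



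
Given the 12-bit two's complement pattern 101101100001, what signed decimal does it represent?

Binary: 101101100001
Sign bit: 1 (negative)
Invert: 010010011110
Add 1:  010010011111
Magnitude: 010010011111 = 1024 + 128 + 16 + 8 + 4 + 2 + 1 = 1183
Value: -1183



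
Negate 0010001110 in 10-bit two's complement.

Original: 0010001110
Step 1 - Invert all bits: 1101110001
Step 2 - Add 1: 1101110010
Verification: 0010001110 + 1101110010 = 10000000000; discarding the end carry (carry out of the top bit) leaves the 10-bit value 0000000000, as required for x + (-x)



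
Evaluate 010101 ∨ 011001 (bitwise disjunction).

OR: 1 when either bit is 1
  010101
| 011001
--------
  011101
Decimal: 21 | 25 = 29



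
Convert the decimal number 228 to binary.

Using repeated division by 2:
228 ÷ 2 = 114 remainder 0
114 ÷ 2 = 57 remainder 0
57 ÷ 2 = 28 remainder 1
28 ÷ 2 = 14 remainder 0
14 ÷ 2 = 7 remainder 0
7 ÷ 2 = 3 remainder 1
3 ÷ 2 = 1 remainder 1
1 ÷ 2 = 0 remainder 1
Reading remainders bottom to top: 11100100



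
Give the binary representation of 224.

Using repeated division by 2:
224 ÷ 2 = 112 remainder 0
112 ÷ 2 = 56 remainder 0
56 ÷ 2 = 28 remainder 0
28 ÷ 2 = 14 remainder 0
14 ÷ 2 = 7 remainder 0
7 ÷ 2 = 3 remainder 1
3 ÷ 2 = 1 remainder 1
1 ÷ 2 = 0 remainder 1
Reading remainders bottom to top: 11100000



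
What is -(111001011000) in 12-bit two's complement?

Original (sign bit 1, negative): 111001011000
Step 1 - Invert all bits: 000110100111
Step 2 - Add 1: 000110101000
Verification: 111001011000 + 000110101000 = 1000000000000; discarding the end carry (carry out of the top bit) leaves the 12-bit value 000000000000, as required for x + (-x)



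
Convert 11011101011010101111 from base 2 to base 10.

Sum of powers of 2 for each 1-bit:
2^0 + 2^1 + 2^2 + 2^3 + 2^5 + 2^7 + 2^9 + 2^10 + 2^12 + 2^14 + 2^15 + 2^16 + 2^18 + 2^19
= 1 + 2 + 4 + 8 + 32 + 128 + 512 + 1024 + 4096 + 16384 + 32768 + 65536 + 262144 + 524288
= 906927



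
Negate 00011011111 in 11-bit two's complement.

Original: 00011011111
Step 1 - Invert all bits: 11100100000
Step 2 - Add 1: 11100100001
Verification: 00011011111 + 11100100001 = 100000000000; discarding the end carry (carry out of the top bit) leaves the 11-bit value 00000000000, as required for x + (-x)



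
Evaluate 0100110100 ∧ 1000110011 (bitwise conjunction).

AND: 1 only when both bits are 1
  0100110100
& 1000110011
------------
  0000110000
Decimal: 308 & 563 = 48



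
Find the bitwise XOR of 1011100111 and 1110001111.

XOR: 1 when bits differ
  1011100111
^ 1110001111
------------
  0101101000
Decimal: 743 ^ 911 = 360



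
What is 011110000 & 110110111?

AND: 1 only when both bits are 1
  011110000
& 110110111
-----------
  010110000
Decimal: 240 & 439 = 176



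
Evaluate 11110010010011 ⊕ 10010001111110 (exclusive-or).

XOR: 1 when bits differ
  11110010010011
^ 10010001111110
----------------
  01100011101101
Decimal: 15507 ^ 9342 = 6381



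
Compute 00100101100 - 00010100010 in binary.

Method 1 - Direct subtraction (column by column from the right: bit − bit − borrow-in; if negative, add 2 and borrow 1 from the next column):
borrow: 00100000100
        00100101100
-       00010100010
-------------------
        00010001010

Method 2 - Add two's complement:
Two's complement of 00010100010: invert → 11101011101, add 1 → 11101011110
  00100101100
+ 11101011110
-------------
 100010001010  (end carry out of the top bit = 1)
Discarding the end carry: 00010001010
Decimal check:
  00100101100 = 256 + 32 + 8 + 4 = 300
  00010100010 = 128 + 32 + 2 = 162
  300 - 162 = 138, and 00010001010 = 128 + 8 + 2 = 138 ✓



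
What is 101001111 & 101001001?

AND: 1 only when both bits are 1
  101001111
& 101001001
-----------
  101001001
Decimal: 335 & 329 = 329



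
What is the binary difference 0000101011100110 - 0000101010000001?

Method 1 - Direct subtraction (column by column from the right: bit − bit − borrow-in; if negative, add 2 and borrow 1 from the next column):
borrow: 0000000000000010
        0000101011100110
-       0000101010000001
------------------------
        0000000001100101

Method 2 - Add two's complement:
Two's complement of 0000101010000001: invert → 1111010101111110, add 1 → 1111010101111111
  0000101011100110
+ 1111010101111111
------------------
 10000000001100101  (end carry out of the top bit = 1)
Discarding the end carry: 0000000001100101
Decimal check:
  0000101011100110 = 2048 + 512 + 128 + 64 + 32 + 4 + 2 = 2790
  0000101010000001 = 2048 + 512 + 128 + 1 = 2689
  2790 - 2689 = 101, and 0000000001100101 = 64 + 32 + 4 + 1 = 101 ✓



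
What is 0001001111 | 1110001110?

OR: 1 when either bit is 1
  0001001111
| 1110001110
------------
  1111001111
Decimal: 79 | 910 = 975



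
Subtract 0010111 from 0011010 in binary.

Method 1 - Direct subtraction (column by column from the right: bit − bit − borrow-in; if negative, add 2 and borrow 1 from the next column):
borrow: 0001110
        0011010
-       0010111
---------------
        0000011

Method 2 - Add two's complement:
Two's complement of 0010111: invert → 1101000, add 1 → 1101001
  0011010
+ 1101001
---------
 10000011  (end carry out of the top bit = 1)
Discarding the end carry: 0000011
Decimal check:
  0011010 = 16 + 8 + 2 = 26
  0010111 = 16 + 4 + 2 + 1 = 23
  26 - 23 = 3, and 0000011 = 2 + 1 = 3 ✓



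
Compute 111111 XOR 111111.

XOR: 1 when bits differ
  111111
^ 111111
--------
  000000
Decimal: 63 ^ 63 = 0



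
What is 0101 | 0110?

OR: 1 when either bit is 1
  0101
| 0110
------
  0111
Decimal: 5 | 6 = 7



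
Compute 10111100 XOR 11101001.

XOR: 1 when bits differ
  10111100
^ 11101001
----------
  01010101
Decimal: 188 ^ 233 = 85



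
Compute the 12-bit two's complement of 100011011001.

Original (sign bit 1, negative): 100011011001
Step 1 - Invert all bits: 011100100110
Step 2 - Add 1: 011100100111
Verification: 100011011001 + 011100100111 = 1000000000000; discarding the end carry (carry out of the top bit) leaves the 12-bit value 000000000000, as required for x + (-x)



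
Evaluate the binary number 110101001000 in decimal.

Sum of powers of 2 for each 1-bit:
2^3 + 2^6 + 2^8 + 2^10 + 2^11
= 8 + 64 + 256 + 1024 + 2048
= 3400



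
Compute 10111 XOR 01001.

XOR: 1 when bits differ
  10111
^ 01001
-------
  11110
Decimal: 23 ^ 9 = 30



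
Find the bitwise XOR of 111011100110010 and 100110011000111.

XOR: 1 when bits differ
  111011100110010
^ 100110011000111
-----------------
  011101111110101
Decimal: 30514 ^ 19655 = 15349



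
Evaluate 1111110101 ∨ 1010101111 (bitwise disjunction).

OR: 1 when either bit is 1
  1111110101
| 1010101111
------------
  1111111111
Decimal: 1013 | 687 = 1023



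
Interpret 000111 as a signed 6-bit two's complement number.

Binary: 000111
Sign bit: 0 (non-negative)
Read directly as an unsigned value:
000111 = 4 + 2 + 1 = 7
Value: 7



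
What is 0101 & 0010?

AND: 1 only when both bits are 1
  0101
& 0010
------
  0000
Decimal: 5 & 2 = 0



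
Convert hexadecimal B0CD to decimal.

Expand by place value (powers of 16):
Digit values: B = 11, C = 12, D = 13
B0CD = 11 × 16^3 + 0 × 16^2 + 12 × 16^1 + 13 × 16^0
= 11 × 4096 + 0 × 256 + 12 × 16 + 13 × 1
= 45056 + 0 + 192 + 13
= 45261



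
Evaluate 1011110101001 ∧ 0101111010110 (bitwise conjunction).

AND: 1 only when both bits are 1
  1011110101001
& 0101111010110
---------------
  0001110000000
Decimal: 6057 & 3030 = 896



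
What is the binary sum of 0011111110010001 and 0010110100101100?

Add column by column from the right: bit + bit + carry-in; write the sum mod 2, carry 1 when the sum is 2 or 3.
carry:  0111111000000000
        0011111110010001
+       0010110100101100
------------------------
       00110110010111101
(the carry out of the leftmost column, 0, becomes the leading bit)
Decimal check:
  0011111110010001 = 8192 + 4096 + 2048 + 1024 + 512 + 256 + 128 + 16 + 1 = 16273
  0010110100101100 = 8192 + 2048 + 1024 + 256 + 32 + 8 + 4 = 11564
  16273 + 11564 = 27837, and 00110110010111101 = 16384 + 8192 + 2048 + 1024 + 128 + 32 + 16 + 8 + 4 + 1 = 27837 ✓



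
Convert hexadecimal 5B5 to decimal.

Expand by place value (powers of 16):
Digit values: B = 11
5B5 = 5 × 16^2 + 11 × 16^1 + 5 × 16^0
= 5 × 256 + 11 × 16 + 5 × 1
= 1280 + 176 + 5
= 1461



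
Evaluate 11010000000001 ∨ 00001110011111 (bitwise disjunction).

OR: 1 when either bit is 1
  11010000000001
| 00001110011111
----------------
  11011110011111
Decimal: 13313 | 927 = 14239



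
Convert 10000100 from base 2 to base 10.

Sum of powers of 2 for each 1-bit:
2^2 + 2^7
= 4 + 128
= 132



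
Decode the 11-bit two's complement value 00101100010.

Binary: 00101100010
Sign bit: 0 (non-negative)
Read directly as an unsigned value:
00101100010 = 256 + 64 + 32 + 2 = 354
Value: 354



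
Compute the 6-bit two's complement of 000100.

Original: 000100
Step 1 - Invert all bits: 111011
Step 2 - Add 1: 111100
Verification: 000100 + 111100 = 1000000; discarding the end carry (carry out of the top bit) leaves the 6-bit value 000000, as required for x + (-x)



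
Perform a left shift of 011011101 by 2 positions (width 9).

Original: 011011101 (decimal 221)
Shift left by 2 positions
Append 2 zeros on the right and drop the 2 high bits that overflow the 9-bit width
Result: 101110100 (decimal 372)
Equivalent: 221 << 2 = 221 × 2^2 = 884, truncated to 9 bits = 372



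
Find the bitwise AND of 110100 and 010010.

AND: 1 only when both bits are 1
  110100
& 010010
--------
  010000
Decimal: 52 & 18 = 16



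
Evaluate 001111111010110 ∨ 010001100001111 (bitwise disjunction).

OR: 1 when either bit is 1
  001111111010110
| 010001100001111
-----------------
  011111111011111
Decimal: 8150 | 8975 = 16351



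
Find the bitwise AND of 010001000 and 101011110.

AND: 1 only when both bits are 1
  010001000
& 101011110
-----------
  000001000
Decimal: 136 & 350 = 8



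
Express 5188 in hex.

Using repeated division by 16 (digits 10–15 are A–F):
5188 ÷ 16 = 324 remainder 4
324 ÷ 16 = 20 remainder 4
20 ÷ 16 = 1 remainder 4
1 ÷ 16 = 0 remainder 1
Reading remainders bottom to top: 1444



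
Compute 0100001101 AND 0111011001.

AND: 1 only when both bits are 1
  0100001101
& 0111011001
------------
  0100001001
Decimal: 269 & 473 = 265



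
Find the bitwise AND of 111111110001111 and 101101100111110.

AND: 1 only when both bits are 1
  111111110001111
& 101101100111110
-----------------
  101101100001110
Decimal: 32655 & 23358 = 23310



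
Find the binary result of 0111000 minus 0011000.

Method 1 - Direct subtraction (column by column from the right: bit − bit − borrow-in; if negative, add 2 and borrow 1 from the next column):
borrow: 0000000
        0111000
-       0011000
---------------
        0100000

Method 2 - Add two's complement:
Two's complement of 0011000: invert → 1100111, add 1 → 1101000
  0111000
+ 1101000
---------
 10100000  (end carry out of the top bit = 1)
Discarding the end carry: 0100000
Decimal check:
  0111000 = 32 + 16 + 8 = 56
  0011000 = 16 + 8 = 24
  56 - 24 = 32, and 0100000 = 32 ✓



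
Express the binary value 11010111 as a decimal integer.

Sum of powers of 2 for each 1-bit:
2^0 + 2^1 + 2^2 + 2^4 + 2^6 + 2^7
= 1 + 2 + 4 + 16 + 64 + 128
= 215



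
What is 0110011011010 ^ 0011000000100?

XOR: 1 when bits differ
  0110011011010
^ 0011000000100
---------------
  0101011011110
Decimal: 3290 ^ 1540 = 2782



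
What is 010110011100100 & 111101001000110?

AND: 1 only when both bits are 1
  010110011100100
& 111101001000110
-----------------
  010100001000100
Decimal: 11492 & 31302 = 10308



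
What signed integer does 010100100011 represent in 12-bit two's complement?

Binary: 010100100011
Sign bit: 0 (non-negative)
Read directly as an unsigned value:
010100100011 = 1024 + 256 + 32 + 2 + 1 = 1315
Value: 1315



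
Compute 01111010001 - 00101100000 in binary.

Method 1 - Direct subtraction (column by column from the right: bit − bit − borrow-in; if negative, add 2 and borrow 1 from the next column):
borrow: 00011000000
        01111010001
-       00101100000
-------------------
        01001110001

Method 2 - Add two's complement:
Two's complement of 00101100000: invert → 11010011111, add 1 → 11010100000
  01111010001
+ 11010100000
-------------
 101001110001  (end carry out of the top bit = 1)
Discarding the end carry: 01001110001
Decimal check:
  01111010001 = 512 + 256 + 128 + 64 + 16 + 1 = 977
  00101100000 = 256 + 64 + 32 = 352
  977 - 352 = 625, and 01001110001 = 512 + 64 + 32 + 16 + 1 = 625 ✓



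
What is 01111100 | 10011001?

OR: 1 when either bit is 1
  01111100
| 10011001
----------
  11111101
Decimal: 124 | 153 = 253



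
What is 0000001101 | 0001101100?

OR: 1 when either bit is 1
  0000001101
| 0001101100
------------
  0001101101
Decimal: 13 | 108 = 109



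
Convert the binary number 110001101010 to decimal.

Sum of powers of 2 for each 1-bit:
2^1 + 2^3 + 2^5 + 2^6 + 2^10 + 2^11
= 2 + 8 + 32 + 64 + 1024 + 2048
= 3178



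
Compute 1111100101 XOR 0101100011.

XOR: 1 when bits differ
  1111100101
^ 0101100011
------------
  1010000110
Decimal: 997 ^ 355 = 646



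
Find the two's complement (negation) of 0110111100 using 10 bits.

Original: 0110111100
Step 1 - Invert all bits: 1001000011
Step 2 - Add 1: 1001000100
Verification: 0110111100 + 1001000100 = 10000000000; discarding the end carry (carry out of the top bit) leaves the 10-bit value 0000000000, as required for x + (-x)



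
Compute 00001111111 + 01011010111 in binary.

Add column by column from the right: bit + bit + carry-in; write the sum mod 2, carry 1 when the sum is 2 or 3.
carry:  00111111110
        00001111111
+       01011010111
-------------------
       001101010110
(the carry out of the leftmost column, 0, becomes the leading bit)
Decimal check:
  00001111111 = 64 + 32 + 16 + 8 + 4 + 2 + 1 = 127
  01011010111 = 512 + 128 + 64 + 16 + 4 + 2 + 1 = 727
  127 + 727 = 854, and 001101010110 = 512 + 256 + 64 + 16 + 4 + 2 = 854 ✓



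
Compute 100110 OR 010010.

OR: 1 when either bit is 1
  100110
| 010010
--------
  110110
Decimal: 38 | 18 = 54



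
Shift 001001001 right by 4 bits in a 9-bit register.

Original: 001001001 (decimal 73)
Shift right by 4 positions
Drop the 4 low bits; fill with zeros on the left
Result: 000000100 (decimal 4)
Equivalent: 73 >> 4 = 73 ÷ 2^4 = 4



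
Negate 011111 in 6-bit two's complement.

Original: 011111
Step 1 - Invert all bits: 100000
Step 2 - Add 1: 100001
Verification: 011111 + 100001 = 1000000; discarding the end carry (carry out of the top bit) leaves the 6-bit value 000000, as required for x + (-x)



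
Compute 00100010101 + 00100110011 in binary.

Add column by column from the right: bit + bit + carry-in; write the sum mod 2, carry 1 when the sum is 2 or 3.
carry:  01001101110
        00100010101
+       00100110011
-------------------
       001001001000
(the carry out of the leftmost column, 0, becomes the leading bit)
Decimal check:
  00100010101 = 256 + 16 + 4 + 1 = 277
  00100110011 = 256 + 32 + 16 + 2 + 1 = 307
  277 + 307 = 584, and 001001001000 = 512 + 64 + 8 = 584 ✓



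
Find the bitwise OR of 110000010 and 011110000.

OR: 1 when either bit is 1
  110000010
| 011110000
-----------
  111110010
Decimal: 386 | 240 = 498



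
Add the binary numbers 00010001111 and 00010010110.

Add column by column from the right: bit + bit + carry-in; write the sum mod 2, carry 1 when the sum is 2 or 3.
carry:  00100111100
        00010001111
+       00010010110
-------------------
       000100100101
(the carry out of the leftmost column, 0, becomes the leading bit)
Decimal check:
  00010001111 = 128 + 8 + 4 + 2 + 1 = 143
  00010010110 = 128 + 16 + 4 + 2 = 150
  143 + 150 = 293, and 000100100101 = 256 + 32 + 4 + 1 = 293 ✓



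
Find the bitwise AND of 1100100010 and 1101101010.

AND: 1 only when both bits are 1
  1100100010
& 1101101010
------------
  1100100010
Decimal: 802 & 874 = 802



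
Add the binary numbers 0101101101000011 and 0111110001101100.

Add column by column from the right: bit + bit + carry-in; write the sum mod 2, carry 1 when the sum is 2 or 3.
carry:  1111000010000000
        0101101101000011
+       0111110001101100
------------------------
       01101011110101111
(the carry out of the leftmost column, 0, becomes the leading bit)
Decimal check:
  0101101101000011 = 16384 + 4096 + 2048 + 512 + 256 + 64 + 2 + 1 = 23363
  0111110001101100 = 16384 + 8192 + 4096 + 2048 + 1024 + 64 + 32 + 8 + 4 = 31852
  23363 + 31852 = 55215, and 01101011110101111 = 32768 + 16384 + 4096 + 1024 + 512 + 256 + 128 + 32 + 8 + 4 + 2 + 1 = 55215 ✓



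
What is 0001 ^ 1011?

XOR: 1 when bits differ
  0001
^ 1011
------
  1010
Decimal: 1 ^ 11 = 10



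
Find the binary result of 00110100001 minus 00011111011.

Method 1 - Direct subtraction (column by column from the right: bit − bit − borrow-in; if negative, add 2 and borrow 1 from the next column):
borrow: 00111111100
        00110100001
-       00011111011
-------------------
        00010100110

Method 2 - Add two's complement:
Two's complement of 00011111011: invert → 11100000100, add 1 → 11100000101
  00110100001
+ 11100000101
-------------
 100010100110  (end carry out of the top bit = 1)
Discarding the end carry: 00010100110
Decimal check:
  00110100001 = 256 + 128 + 32 + 1 = 417
  00011111011 = 128 + 64 + 32 + 16 + 8 + 2 + 1 = 251
  417 - 251 = 166, and 00010100110 = 128 + 32 + 4 + 2 = 166 ✓



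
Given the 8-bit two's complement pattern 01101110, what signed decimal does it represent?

Binary: 01101110
Sign bit: 0 (non-negative)
Read directly as an unsigned value:
01101110 = 64 + 32 + 8 + 4 + 2 = 110
Value: 110



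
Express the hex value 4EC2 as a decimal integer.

Expand by place value (powers of 16):
Digit values: E = 14, C = 12
4EC2 = 4 × 16^3 + 14 × 16^2 + 12 × 16^1 + 2 × 16^0
= 4 × 4096 + 14 × 256 + 12 × 16 + 2 × 1
= 16384 + 3584 + 192 + 2
= 20162



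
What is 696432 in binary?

Using repeated division by 2:
696432 ÷ 2 = 348216 remainder 0
348216 ÷ 2 = 174108 remainder 0
174108 ÷ 2 = 87054 remainder 0
87054 ÷ 2 = 43527 remainder 0
43527 ÷ 2 = 21763 remainder 1
21763 ÷ 2 = 10881 remainder 1
10881 ÷ 2 = 5440 remainder 1
5440 ÷ 2 = 2720 remainder 0
2720 ÷ 2 = 1360 remainder 0
1360 ÷ 2 = 680 remainder 0
680 ÷ 2 = 340 remainder 0
340 ÷ 2 = 170 remainder 0
170 ÷ 2 = 85 remainder 0
85 ÷ 2 = 42 remainder 1
42 ÷ 2 = 21 remainder 0
21 ÷ 2 = 10 remainder 1
10 ÷ 2 = 5 remainder 0
5 ÷ 2 = 2 remainder 1
2 ÷ 2 = 1 remainder 0
1 ÷ 2 = 0 remainder 1
Reading remainders bottom to top: 10101010000001110000



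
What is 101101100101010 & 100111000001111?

AND: 1 only when both bits are 1
  101101100101010
& 100111000001111
-----------------
  100101000001010
Decimal: 23338 & 19983 = 18954



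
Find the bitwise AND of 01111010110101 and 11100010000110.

AND: 1 only when both bits are 1
  01111010110101
& 11100010000110
----------------
  01100010000100
Decimal: 7861 & 14470 = 6276



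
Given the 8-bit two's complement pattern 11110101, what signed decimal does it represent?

Binary: 11110101
Sign bit: 1 (negative)
Invert: 00001010
Add 1:  00001011
Magnitude: 00001011 = 8 + 2 + 1 = 11
Value: -11



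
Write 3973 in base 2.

Using repeated division by 2:
3973 ÷ 2 = 1986 remainder 1
1986 ÷ 2 = 993 remainder 0
993 ÷ 2 = 496 remainder 1
496 ÷ 2 = 248 remainder 0
248 ÷ 2 = 124 remainder 0
124 ÷ 2 = 62 remainder 0
62 ÷ 2 = 31 remainder 0
31 ÷ 2 = 15 remainder 1
15 ÷ 2 = 7 remainder 1
7 ÷ 2 = 3 remainder 1
3 ÷ 2 = 1 remainder 1
1 ÷ 2 = 0 remainder 1
Reading remainders bottom to top: 111110000101



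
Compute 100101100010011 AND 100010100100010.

AND: 1 only when both bits are 1
  100101100010011
& 100010100100010
-----------------
  100000100000010
Decimal: 19219 & 17698 = 16642



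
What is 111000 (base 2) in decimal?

Sum of powers of 2 for each 1-bit:
2^3 + 2^4 + 2^5
= 8 + 16 + 32
= 56



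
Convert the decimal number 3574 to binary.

Using repeated division by 2:
3574 ÷ 2 = 1787 remainder 0
1787 ÷ 2 = 893 remainder 1
893 ÷ 2 = 446 remainder 1
446 ÷ 2 = 223 remainder 0
223 ÷ 2 = 111 remainder 1
111 ÷ 2 = 55 remainder 1
55 ÷ 2 = 27 remainder 1
27 ÷ 2 = 13 remainder 1
13 ÷ 2 = 6 remainder 1
6 ÷ 2 = 3 remainder 0
3 ÷ 2 = 1 remainder 1
1 ÷ 2 = 0 remainder 1
Reading remainders bottom to top: 110111110110



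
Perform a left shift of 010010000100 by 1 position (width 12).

Original: 010010000100 (decimal 1156)
Shift left by 1 position
Append 1 zero on the right
Result: 100100001000 (decimal 2312)
Equivalent: 1156 << 1 = 1156 × 2^1 = 2312



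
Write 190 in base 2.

Using repeated division by 2:
190 ÷ 2 = 95 remainder 0
95 ÷ 2 = 47 remainder 1
47 ÷ 2 = 23 remainder 1
23 ÷ 2 = 11 remainder 1
11 ÷ 2 = 5 remainder 1
5 ÷ 2 = 2 remainder 1
2 ÷ 2 = 1 remainder 0
1 ÷ 2 = 0 remainder 1
Reading remainders bottom to top: 10111110



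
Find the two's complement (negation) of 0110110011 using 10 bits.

Original: 0110110011
Step 1 - Invert all bits: 1001001100
Step 2 - Add 1: 1001001101
Verification: 0110110011 + 1001001101 = 10000000000; discarding the end carry (carry out of the top bit) leaves the 10-bit value 0000000000, as required for x + (-x)



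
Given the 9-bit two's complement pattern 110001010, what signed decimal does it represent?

Binary: 110001010
Sign bit: 1 (negative)
Invert: 001110101
Add 1:  001110110
Magnitude: 001110110 = 64 + 32 + 16 + 4 + 2 = 118
Value: -118



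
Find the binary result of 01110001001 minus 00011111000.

Method 1 - Direct subtraction (column by column from the right: bit − bit − borrow-in; if negative, add 2 and borrow 1 from the next column):
borrow: 00111100000
        01110001001
-       00011111000
-------------------
        01010010001

Method 2 - Add two's complement:
Two's complement of 00011111000: invert → 11100000111, add 1 → 11100001000
  01110001001
+ 11100001000
-------------
 101010010001  (end carry out of the top bit = 1)
Discarding the end carry: 01010010001
Decimal check:
  01110001001 = 512 + 256 + 128 + 8 + 1 = 905
  00011111000 = 128 + 64 + 32 + 16 + 8 = 248
  905 - 248 = 657, and 01010010001 = 512 + 128 + 16 + 1 = 657 ✓



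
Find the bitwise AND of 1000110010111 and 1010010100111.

AND: 1 only when both bits are 1
  1000110010111
& 1010010100111
---------------
  1000010000111
Decimal: 4503 & 5287 = 4231



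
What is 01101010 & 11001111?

AND: 1 only when both bits are 1
  01101010
& 11001111
----------
  01001010
Decimal: 106 & 207 = 74



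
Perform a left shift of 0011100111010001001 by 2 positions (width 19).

Original: 0011100111010001001 (decimal 118409)
Shift left by 2 positions
Append 2 zeros on the right
Result: 1110011101000100100 (decimal 473636)
Equivalent: 118409 << 2 = 118409 × 2^2 = 473636



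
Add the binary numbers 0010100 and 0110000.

Add column by column from the right: bit + bit + carry-in; write the sum mod 2, carry 1 when the sum is 2 or 3.
carry:  1100000
        0010100
+       0110000
---------------
       01000100
(the carry out of the leftmost column, 0, becomes the leading bit)
Decimal check:
  0010100 = 16 + 4 = 20
  0110000 = 32 + 16 = 48
  20 + 48 = 68, and 01000100 = 64 + 4 = 68 ✓



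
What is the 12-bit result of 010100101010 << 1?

Original: 010100101010 (decimal 1322)
Shift left by 1 position
Append 1 zero on the right
Result: 101001010100 (decimal 2644)
Equivalent: 1322 << 1 = 1322 × 2^1 = 2644



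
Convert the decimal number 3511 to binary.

Using repeated division by 2:
3511 ÷ 2 = 1755 remainder 1
1755 ÷ 2 = 877 remainder 1
877 ÷ 2 = 438 remainder 1
438 ÷ 2 = 219 remainder 0
219 ÷ 2 = 109 remainder 1
109 ÷ 2 = 54 remainder 1
54 ÷ 2 = 27 remainder 0
27 ÷ 2 = 13 remainder 1
13 ÷ 2 = 6 remainder 1
6 ÷ 2 = 3 remainder 0
3 ÷ 2 = 1 remainder 1
1 ÷ 2 = 0 remainder 1
Reading remainders bottom to top: 110110110111



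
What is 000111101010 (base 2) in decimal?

Sum of powers of 2 for each 1-bit:
2^1 + 2^3 + 2^5 + 2^6 + 2^7 + 2^8
= 2 + 8 + 32 + 64 + 128 + 256
= 490



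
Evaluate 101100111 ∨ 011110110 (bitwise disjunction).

OR: 1 when either bit is 1
  101100111
| 011110110
-----------
  111110111
Decimal: 359 | 246 = 503



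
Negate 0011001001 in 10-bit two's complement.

Original: 0011001001
Step 1 - Invert all bits: 1100110110
Step 2 - Add 1: 1100110111
Verification: 0011001001 + 1100110111 = 10000000000; discarding the end carry (carry out of the top bit) leaves the 10-bit value 0000000000, as required for x + (-x)



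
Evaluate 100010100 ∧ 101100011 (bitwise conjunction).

AND: 1 only when both bits are 1
  100010100
& 101100011
-----------
  100000000
Decimal: 276 & 355 = 256



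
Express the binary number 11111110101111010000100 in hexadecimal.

Group into 4-bit nibbles from right:
  0111 = 7
  1111 = F
  0101 = 5
  1110 = E
  1000 = 8
  0100 = 4
Result: 7F5E84



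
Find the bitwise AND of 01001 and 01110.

AND: 1 only when both bits are 1
  01001
& 01110
-------
  01000
Decimal: 9 & 14 = 8



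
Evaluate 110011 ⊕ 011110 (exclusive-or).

XOR: 1 when bits differ
  110011
^ 011110
--------
  101101
Decimal: 51 ^ 30 = 45



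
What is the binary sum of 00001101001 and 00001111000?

Add column by column from the right: bit + bit + carry-in; write the sum mod 2, carry 1 when the sum is 2 or 3.
carry:  00011110000
        00001101001
+       00001111000
-------------------
       000011100001
(the carry out of the leftmost column, 0, becomes the leading bit)
Decimal check:
  00001101001 = 64 + 32 + 8 + 1 = 105
  00001111000 = 64 + 32 + 16 + 8 = 120
  105 + 120 = 225, and 000011100001 = 128 + 64 + 32 + 1 = 225 ✓



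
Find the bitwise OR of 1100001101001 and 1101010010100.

OR: 1 when either bit is 1
  1100001101001
| 1101010010100
---------------
  1101011111101
Decimal: 6249 | 6804 = 6909



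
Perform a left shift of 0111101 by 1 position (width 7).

Original: 0111101 (decimal 61)
Shift left by 1 position
Append 1 zero on the right
Result: 1111010 (decimal 122)
Equivalent: 61 << 1 = 61 × 2^1 = 122



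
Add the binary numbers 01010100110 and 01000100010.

Add column by column from the right: bit + bit + carry-in; write the sum mod 2, carry 1 when the sum is 2 or 3.
carry:  10001001100
        01010100110
+       01000100010
-------------------
       010011001000
(the carry out of the leftmost column, 0, becomes the leading bit)
Decimal check:
  01010100110 = 512 + 128 + 32 + 4 + 2 = 678
  01000100010 = 512 + 32 + 2 = 546
  678 + 546 = 1224, and 010011001000 = 1024 + 128 + 64 + 8 = 1224 ✓



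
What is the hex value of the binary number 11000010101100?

Group into 4-bit nibbles from right:
  0011 = 3
  0000 = 0
  1010 = A
  1100 = C
Result: 30AC



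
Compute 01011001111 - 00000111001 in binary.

Method 1 - Direct subtraction (column by column from the right: bit − bit − borrow-in; if negative, add 2 and borrow 1 from the next column):
borrow: 00001100000
        01011001111
-       00000111001
-------------------
        01010010110

Method 2 - Add two's complement:
Two's complement of 00000111001: invert → 11111000110, add 1 → 11111000111
  01011001111
+ 11111000111
-------------
 101010010110  (end carry out of the top bit = 1)
Discarding the end carry: 01010010110
Decimal check:
  01011001111 = 512 + 128 + 64 + 8 + 4 + 2 + 1 = 719
  00000111001 = 32 + 16 + 8 + 1 = 57
  719 - 57 = 662, and 01010010110 = 512 + 128 + 16 + 4 + 2 = 662 ✓



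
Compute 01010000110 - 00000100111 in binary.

Method 1 - Direct subtraction (column by column from the right: bit − bit − borrow-in; if negative, add 2 and borrow 1 from the next column):
borrow: 00011111110
        01010000110
-       00000100111
-------------------
        01001011111

Method 2 - Add two's complement:
Two's complement of 00000100111: invert → 11111011000, add 1 → 11111011001
  01010000110
+ 11111011001
-------------
 101001011111  (end carry out of the top bit = 1)
Discarding the end carry: 01001011111
Decimal check:
  01010000110 = 512 + 128 + 4 + 2 = 646
  00000100111 = 32 + 4 + 2 + 1 = 39
  646 - 39 = 607, and 01001011111 = 512 + 64 + 16 + 8 + 4 + 2 + 1 = 607 ✓



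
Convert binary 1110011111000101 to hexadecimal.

Group into 4-bit nibbles from right:
  1110 = E
  0111 = 7
  1100 = C
  0101 = 5
Result: E7C5



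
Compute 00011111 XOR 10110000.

XOR: 1 when bits differ
  00011111
^ 10110000
----------
  10101111
Decimal: 31 ^ 176 = 175



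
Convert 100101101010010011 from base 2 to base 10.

Sum of powers of 2 for each 1-bit:
2^0 + 2^1 + 2^4 + 2^7 + 2^9 + 2^11 + 2^12 + 2^14 + 2^17
= 1 + 2 + 16 + 128 + 512 + 2048 + 4096 + 16384 + 131072
= 154259



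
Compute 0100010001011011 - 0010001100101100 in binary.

Method 1 - Direct subtraction (column by column from the right: bit − bit − borrow-in; if negative, add 2 and borrow 1 from the next column):
borrow: 0100011001011000
        0100010001011011
-       0010001100101100
------------------------
        0010000100101111

Method 2 - Add two's complement:
Two's complement of 0010001100101100: invert → 1101110011010011, add 1 → 1101110011010100
  0100010001011011
+ 1101110011010100
------------------
 10010000100101111  (end carry out of the top bit = 1)
Discarding the end carry: 0010000100101111
Decimal check:
  0100010001011011 = 16384 + 1024 + 64 + 16 + 8 + 2 + 1 = 17499
  0010001100101100 = 8192 + 512 + 256 + 32 + 8 + 4 = 9004
  17499 - 9004 = 8495, and 0010000100101111 = 8192 + 256 + 32 + 8 + 4 + 2 + 1 = 8495 ✓



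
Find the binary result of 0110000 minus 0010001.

Method 1 - Direct subtraction (column by column from the right: bit − bit − borrow-in; if negative, add 2 and borrow 1 from the next column):
borrow: 0111110
        0110000
-       0010001
---------------
        0011111

Method 2 - Add two's complement:
Two's complement of 0010001: invert → 1101110, add 1 → 1101111
  0110000
+ 1101111
---------
 10011111  (end carry out of the top bit = 1)
Discarding the end carry: 0011111
Decimal check:
  0110000 = 32 + 16 = 48
  0010001 = 16 + 1 = 17
  48 - 17 = 31, and 0011111 = 16 + 8 + 4 + 2 + 1 = 31 ✓



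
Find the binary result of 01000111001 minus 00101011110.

Method 1 - Direct subtraction (column by column from the right: bit − bit − borrow-in; if negative, add 2 and borrow 1 from the next column):
borrow: 01110111100
        01000111001
-       00101011110
-------------------
        00011011011

Method 2 - Add two's complement:
Two's complement of 00101011110: invert → 11010100001, add 1 → 11010100010
  01000111001
+ 11010100010
-------------
 100011011011  (end carry out of the top bit = 1)
Discarding the end carry: 00011011011
Decimal check:
  01000111001 = 512 + 32 + 16 + 8 + 1 = 569
  00101011110 = 256 + 64 + 16 + 8 + 4 + 2 = 350
  569 - 350 = 219, and 00011011011 = 128 + 64 + 16 + 8 + 2 + 1 = 219 ✓



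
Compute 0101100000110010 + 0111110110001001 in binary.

Add column by column from the right: bit + bit + carry-in; write the sum mod 2, carry 1 when the sum is 2 or 3.
carry:  1111000000000000
        0101100000110010
+       0111110110001001
------------------------
       01101010110111011
(the carry out of the leftmost column, 0, becomes the leading bit)
Decimal check:
  0101100000110010 = 16384 + 4096 + 2048 + 32 + 16 + 2 = 22578
  0111110110001001 = 16384 + 8192 + 4096 + 2048 + 1024 + 256 + 128 + 8 + 1 = 32137
  22578 + 32137 = 54715, and 01101010110111011 = 32768 + 16384 + 4096 + 1024 + 256 + 128 + 32 + 16 + 8 + 2 + 1 = 54715 ✓



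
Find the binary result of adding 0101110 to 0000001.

Add column by column from the right: bit + bit + carry-in; write the sum mod 2, carry 1 when the sum is 2 or 3.
carry:  0000000
        0101110
+       0000001
---------------
       00101111
(the carry out of the leftmost column, 0, becomes the leading bit)
Decimal check:
  0101110 = 32 + 8 + 4 + 2 = 46
  0000001 = 1
  46 + 1 = 47, and 00101111 = 32 + 8 + 4 + 2 + 1 = 47 ✓



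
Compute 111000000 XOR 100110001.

XOR: 1 when bits differ
  111000000
^ 100110001
-----------
  011110001
Decimal: 448 ^ 305 = 241



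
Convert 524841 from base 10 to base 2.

Using repeated division by 2:
524841 ÷ 2 = 262420 remainder 1
262420 ÷ 2 = 131210 remainder 0
131210 ÷ 2 = 65605 remainder 0
65605 ÷ 2 = 32802 remainder 1
32802 ÷ 2 = 16401 remainder 0
16401 ÷ 2 = 8200 remainder 1
8200 ÷ 2 = 4100 remainder 0
4100 ÷ 2 = 2050 remainder 0
2050 ÷ 2 = 1025 remainder 0
1025 ÷ 2 = 512 remainder 1
512 ÷ 2 = 256 remainder 0
256 ÷ 2 = 128 remainder 0
128 ÷ 2 = 64 remainder 0
64 ÷ 2 = 32 remainder 0
32 ÷ 2 = 16 remainder 0
16 ÷ 2 = 8 remainder 0
8 ÷ 2 = 4 remainder 0
4 ÷ 2 = 2 remainder 0
2 ÷ 2 = 1 remainder 0
1 ÷ 2 = 0 remainder 1
Reading remainders bottom to top: 10000000001000101001



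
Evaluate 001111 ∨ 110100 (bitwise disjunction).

OR: 1 when either bit is 1
  001111
| 110100
--------
  111111
Decimal: 15 | 52 = 63



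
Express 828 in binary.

Using repeated division by 2:
828 ÷ 2 = 414 remainder 0
414 ÷ 2 = 207 remainder 0
207 ÷ 2 = 103 remainder 1
103 ÷ 2 = 51 remainder 1
51 ÷ 2 = 25 remainder 1
25 ÷ 2 = 12 remainder 1
12 ÷ 2 = 6 remainder 0
6 ÷ 2 = 3 remainder 0
3 ÷ 2 = 1 remainder 1
1 ÷ 2 = 0 remainder 1
Reading remainders bottom to top: 1100111100



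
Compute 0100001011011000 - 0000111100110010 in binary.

Method 1 - Direct subtraction (column by column from the right: bit − bit − borrow-in; if negative, add 2 and borrow 1 from the next column):
borrow: 0111111001001100
        0100001011011000
-       0000111100110010
------------------------
        0011001110100110

Method 2 - Add two's complement:
Two's complement of 0000111100110010: invert → 1111000011001101, add 1 → 1111000011001110
  0100001011011000
+ 1111000011001110
------------------
 10011001110100110  (end carry out of the top bit = 1)
Discarding the end carry: 0011001110100110
Decimal check:
  0100001011011000 = 16384 + 512 + 128 + 64 + 16 + 8 = 17112
  0000111100110010 = 2048 + 1024 + 512 + 256 + 32 + 16 + 2 = 3890
  17112 - 3890 = 13222, and 0011001110100110 = 8192 + 4096 + 512 + 256 + 128 + 32 + 4 + 2 = 13222 ✓



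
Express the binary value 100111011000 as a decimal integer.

Sum of powers of 2 for each 1-bit:
2^3 + 2^4 + 2^6 + 2^7 + 2^8 + 2^11
= 8 + 16 + 64 + 128 + 256 + 2048
= 2520



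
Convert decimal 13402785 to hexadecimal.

Using repeated division by 16 (digits 10–15 are A–F):
13402785 ÷ 16 = 837674 remainder 1
837674 ÷ 16 = 52354 remainder 10 (A)
52354 ÷ 16 = 3272 remainder 2
3272 ÷ 16 = 204 remainder 8
204 ÷ 16 = 12 remainder 12 (C)
12 ÷ 16 = 0 remainder 12 (C)
Reading remainders bottom to top: CC82A1



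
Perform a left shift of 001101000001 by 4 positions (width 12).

Original: 001101000001 (decimal 833)
Shift left by 4 positions
Append 4 zeros on the right and drop the 4 high bits that overflow the 12-bit width
Result: 010000010000 (decimal 1040)
Equivalent: 833 << 4 = 833 × 2^4 = 13328, truncated to 12 bits = 1040



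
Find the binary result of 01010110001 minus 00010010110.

Method 1 - Direct subtraction (column by column from the right: bit − bit − borrow-in; if negative, add 2 and borrow 1 from the next column):
borrow: 00000111100
        01010110001
-       00010010110
-------------------
        01000011011

Method 2 - Add two's complement:
Two's complement of 00010010110: invert → 11101101001, add 1 → 11101101010
  01010110001
+ 11101101010
-------------
 101000011011  (end carry out of the top bit = 1)
Discarding the end carry: 01000011011
Decimal check:
  01010110001 = 512 + 128 + 32 + 16 + 1 = 689
  00010010110 = 128 + 16 + 4 + 2 = 150
  689 - 150 = 539, and 01000011011 = 512 + 16 + 8 + 2 + 1 = 539 ✓



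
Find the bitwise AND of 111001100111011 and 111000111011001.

AND: 1 only when both bits are 1
  111001100111011
& 111000111011001
-----------------
  111000100011001
Decimal: 29499 & 29145 = 28953



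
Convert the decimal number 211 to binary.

Using repeated division by 2:
211 ÷ 2 = 105 remainder 1
105 ÷ 2 = 52 remainder 1
52 ÷ 2 = 26 remainder 0
26 ÷ 2 = 13 remainder 0
13 ÷ 2 = 6 remainder 1
6 ÷ 2 = 3 remainder 0
3 ÷ 2 = 1 remainder 1
1 ÷ 2 = 0 remainder 1
Reading remainders bottom to top: 11010011



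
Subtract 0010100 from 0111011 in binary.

Method 1 - Direct subtraction (column by column from the right: bit − bit − borrow-in; if negative, add 2 and borrow 1 from the next column):
borrow: 0001000
        0111011
-       0010100
---------------
        0100111

Method 2 - Add two's complement:
Two's complement of 0010100: invert → 1101011, add 1 → 1101100
  0111011
+ 1101100
---------
 10100111  (end carry out of the top bit = 1)
Discarding the end carry: 0100111
Decimal check:
  0111011 = 32 + 16 + 8 + 2 + 1 = 59
  0010100 = 16 + 4 = 20
  59 - 20 = 39, and 0100111 = 32 + 4 + 2 + 1 = 39 ✓



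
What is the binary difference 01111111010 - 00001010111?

Method 1 - Direct subtraction (column by column from the right: bit − bit − borrow-in; if negative, add 2 and borrow 1 from the next column):
borrow: 00000001110
        01111111010
-       00001010111
-------------------
        01110100011

Method 2 - Add two's complement:
Two's complement of 00001010111: invert → 11110101000, add 1 → 11110101001
  01111111010
+ 11110101001
-------------
 101110100011  (end carry out of the top bit = 1)
Discarding the end carry: 01110100011
Decimal check:
  01111111010 = 512 + 256 + 128 + 64 + 32 + 16 + 8 + 2 = 1018
  00001010111 = 64 + 16 + 4 + 2 + 1 = 87
  1018 - 87 = 931, and 01110100011 = 512 + 256 + 128 + 32 + 2 + 1 = 931 ✓



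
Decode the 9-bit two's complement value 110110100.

Binary: 110110100
Sign bit: 1 (negative)
Invert: 001001011
Add 1:  001001100
Magnitude: 001001100 = 64 + 8 + 4 = 76
Value: -76



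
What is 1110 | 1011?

OR: 1 when either bit is 1
  1110
| 1011
------
  1111
Decimal: 14 | 11 = 15



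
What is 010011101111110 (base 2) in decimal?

Sum of powers of 2 for each 1-bit:
2^1 + 2^2 + 2^3 + 2^4 + 2^5 + 2^6 + 2^8 + 2^9 + 2^10 + 2^13
= 2 + 4 + 8 + 16 + 32 + 64 + 256 + 512 + 1024 + 8192
= 10110



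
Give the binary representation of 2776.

Using repeated division by 2:
2776 ÷ 2 = 1388 remainder 0
1388 ÷ 2 = 694 remainder 0
694 ÷ 2 = 347 remainder 0
347 ÷ 2 = 173 remainder 1
173 ÷ 2 = 86 remainder 1
86 ÷ 2 = 43 remainder 0
43 ÷ 2 = 21 remainder 1
21 ÷ 2 = 10 remainder 1
10 ÷ 2 = 5 remainder 0
5 ÷ 2 = 2 remainder 1
2 ÷ 2 = 1 remainder 0
1 ÷ 2 = 0 remainder 1
Reading remainders bottom to top: 101011011000

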